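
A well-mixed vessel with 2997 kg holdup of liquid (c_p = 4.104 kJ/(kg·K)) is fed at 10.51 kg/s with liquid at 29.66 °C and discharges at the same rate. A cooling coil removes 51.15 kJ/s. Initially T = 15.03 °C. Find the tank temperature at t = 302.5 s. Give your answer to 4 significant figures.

23.82 °C

Energy balance: M c_p dT/dt = ṁ c_p (T_in − T) − 51.15.
τ = M/ṁ = 285.157 s; T_ss = T_in − Q̇/(ṁ c_p) = 29.66 − 51.15/(10.51·4.104) = 28.4741 °C.
T approaches T_ss exponentially: T(t) = T_ss + (T₀ − T_ss) e^(−t/τ).
T(302.5) = 28.4741 + (-13.4441)·e^(−302.5/285.157) = 28.4741 + (-13.4441)·0.346172 = 23.8201 °C.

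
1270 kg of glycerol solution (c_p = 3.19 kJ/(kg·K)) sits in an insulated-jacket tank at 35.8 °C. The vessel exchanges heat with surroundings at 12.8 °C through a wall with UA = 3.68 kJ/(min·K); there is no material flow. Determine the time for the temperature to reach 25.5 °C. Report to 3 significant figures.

654 min

Lumped-capacitance energy balance: M c_p dT/dt = UA(T_amb − T).
τ = M c_p/UA = 1100.9 min; T_ss = T_amb = 12.800 °C.
T(t) = T_ss + (T₀ − T_ss)e^(−t/τ); set T = 25.5:
t = −τ ln[(T − T_ss)/(T₀ − T_ss)] = −1100.9 · ln(0.55217) = 653.81 min.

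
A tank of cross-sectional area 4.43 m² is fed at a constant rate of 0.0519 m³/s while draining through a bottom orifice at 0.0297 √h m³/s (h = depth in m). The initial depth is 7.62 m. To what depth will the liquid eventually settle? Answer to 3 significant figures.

3.05 m

Volume balance on the tank: A dh/dt = Q_in − 0.0297 √h. At steady state dh/dt = 0:
Q_in = 0.0297 √h_ss ⇒ √h_ss = 0.0519/0.0297 = 1.7475.
h_ss = 1.7475² = 3.0537 m. (Since h₀ = 7.62 m > h_ss, the level will fall toward this value.)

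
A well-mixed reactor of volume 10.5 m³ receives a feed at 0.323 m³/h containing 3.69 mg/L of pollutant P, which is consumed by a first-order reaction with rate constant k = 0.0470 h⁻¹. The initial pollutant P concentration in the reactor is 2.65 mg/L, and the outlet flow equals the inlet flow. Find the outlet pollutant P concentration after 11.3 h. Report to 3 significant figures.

1.95 mg/L

V dC/dt = Q(C_in − C) − k V C.
dC/dt = (Q/V) C_in − (Q/V + k) C; effective rate a = Q/V + k = 0.030762 + 0.0470 = 0.077762 h⁻¹.
C_ss = Q C_in/(Q + kV) = 1.4597 mg/L; C(t) = C_ss + (C₀ − C_ss) e^(−a t).
C(11.3) = 1.4597 + (1.1903)·e^(−0.077762·11.3) = 1.4597 + (1.1903)·0.41532 = 1.9541 mg/L.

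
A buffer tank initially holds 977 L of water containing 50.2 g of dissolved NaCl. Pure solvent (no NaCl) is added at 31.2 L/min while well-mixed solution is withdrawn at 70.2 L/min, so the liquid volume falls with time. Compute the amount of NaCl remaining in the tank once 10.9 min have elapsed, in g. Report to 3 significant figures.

Total volume: dV/dt = Q_in − Q_out = -39.000 L/min, so V(t) = 977 − 39.000 t and V(10.9) = 551.90 L.
Solute balance: dm/dt = 0 − Q_out C = −Q_out m/V(t).
Separate: dm/m = −Q_out dt/V(t) ⇒ ln(m/m₀) = −(Q_out/(Q_in−Q_out)) ln(V/V₀).
m = m₀ (V₀/V)^(Q_out/(Q_in−Q_out)) = 50.2 × (977/551.90)^(-1.8000) = 17.957 g.

18.0 g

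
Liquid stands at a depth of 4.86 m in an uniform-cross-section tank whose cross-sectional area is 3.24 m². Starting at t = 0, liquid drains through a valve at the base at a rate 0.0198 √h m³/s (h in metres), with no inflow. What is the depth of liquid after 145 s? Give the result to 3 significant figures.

3.10 m

A dh/dt = −Q_out = −0.0198 √h.
∫ h^(−1/2) dh = −(0.0198/A) ∫ dt, giving 2√h = 2√h₀ − (0.0198/A) t.
√h = √4.86 − 0.0198·145/(2·3.24) = 2.2045 − 0.44306 = 1.7615.
h = 1.7615² = 3.1028 m.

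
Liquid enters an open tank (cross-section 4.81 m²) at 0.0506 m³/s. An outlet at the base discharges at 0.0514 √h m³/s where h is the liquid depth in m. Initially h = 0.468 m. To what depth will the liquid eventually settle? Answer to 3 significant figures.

A dh/dt = Q_in − 0.0514 √h. Steady state requires inflow = outflow:
Q_in = 0.0514 √h_ss ⇒ √h_ss = 0.0506/0.0514 = 0.98444.
h_ss = 0.98444² = 0.96911 m. (Since h₀ = 0.468 m < h_ss, the level will rise toward this value.)

0.969 m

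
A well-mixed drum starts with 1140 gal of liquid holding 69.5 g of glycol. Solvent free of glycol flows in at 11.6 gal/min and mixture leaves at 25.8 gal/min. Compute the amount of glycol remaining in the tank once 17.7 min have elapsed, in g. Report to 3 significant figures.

44.2 g

Let m(t) be the amount of glycol. Volume: V(t) = V₀ + (Q_in − Q_out) t = 1140 − 14.200 t; V(17.7) = 888.66 gal.
No glycol enters, so dm/dt = −Q_out · (m/V).
Separate: dm/m = −Q_out dt/V(t) ⇒ ln(m/m₀) = −(Q_out/(Q_in−Q_out)) ln(V/V₀).
m = m₀ (V₀/V)^(Q_out/(Q_in−Q_out)) = 69.5 × (1140/888.66)^(-1.8169) = 44.203 g.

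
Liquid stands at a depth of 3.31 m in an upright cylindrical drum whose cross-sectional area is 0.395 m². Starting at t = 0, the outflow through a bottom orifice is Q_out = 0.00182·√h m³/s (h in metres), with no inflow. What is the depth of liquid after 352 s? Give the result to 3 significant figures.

1.02 m

With no inflow, A dh/dt = −0.00182 √h.
This is separable: 2 d(√h)/dt = −0.00182/A, so √h = √h₀ − (0.00182/(2A)) t.
√h = √3.31 − 0.00182·352/(2·0.395) = 1.8193 − 0.81094 = 1.0084.
h = 1.0084² = 1.0169 m.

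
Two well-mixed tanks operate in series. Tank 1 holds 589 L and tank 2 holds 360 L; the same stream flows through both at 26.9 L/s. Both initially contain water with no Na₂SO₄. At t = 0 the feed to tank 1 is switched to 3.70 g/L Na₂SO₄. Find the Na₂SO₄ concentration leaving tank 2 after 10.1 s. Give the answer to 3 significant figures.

Each tank obeys Vᵢ dCᵢ/dt = Q(Cᵢ₋₁ − Cᵢ), so τᵢ = Vᵢ/Q.
τ₁ = 589/26.9 = 21.896 s; τ₂ = 360/26.9 = 13.383 s.
Solving the cascade with C₁(0)=C₂(0)=0 gives C₂(t) = C_in[1 − (τ₁ e^(−t/τ₁) − τ₂ e^(−t/τ₂))/(τ₁ − τ₂)].
At t = 10.1: e^(−t/τ₁) = 0.63048, e^(−t/τ₂) = 0.47015.
C₂ = 3.70·[1 − (21.896·0.63048 − 13.383·0.47015)/(8.5130)] = 3.70·0.11748 = 0.43467 g/L.

0.435 g/L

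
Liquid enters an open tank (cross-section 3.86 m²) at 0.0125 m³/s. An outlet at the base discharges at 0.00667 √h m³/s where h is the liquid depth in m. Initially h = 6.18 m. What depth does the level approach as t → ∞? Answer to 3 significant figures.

3.51 m

A dh/dt = Q_in − 0.00667 √h. Steady state requires inflow = outflow:
Q_in = 0.00667 √h_ss ⇒ √h_ss = 0.0125/0.00667 = 1.8741.
h_ss = 1.8741² = 3.5121 m. (Since h₀ = 6.18 m > h_ss, the level will fall toward this value.)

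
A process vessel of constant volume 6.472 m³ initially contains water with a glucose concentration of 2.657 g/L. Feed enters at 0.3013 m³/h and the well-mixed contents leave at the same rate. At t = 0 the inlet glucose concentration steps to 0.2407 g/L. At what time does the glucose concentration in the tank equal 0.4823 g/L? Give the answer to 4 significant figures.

49.46 h

Species balance: V dC/dt = Q(C_in − C) ⇒ τ = V/Q = 21.4803 h.
C(t) = C_in + (C₀ − C_in) e^(−t/τ). Set C = 0.4823 and solve for t:
e^(−t/τ) = (C − C_in)/(C₀ − C_in) = (0.4823 − 0.2407)/(2.657 − 0.2407) = 0.0999876
t = −τ ln(…) = 21.4803 × 2.30271 = 49.4628 h.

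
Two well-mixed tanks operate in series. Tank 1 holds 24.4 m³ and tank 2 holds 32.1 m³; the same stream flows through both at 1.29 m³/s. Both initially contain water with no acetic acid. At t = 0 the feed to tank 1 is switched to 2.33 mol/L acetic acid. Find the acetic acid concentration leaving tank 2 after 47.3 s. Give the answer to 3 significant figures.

Each tank obeys Vᵢ dCᵢ/dt = Q(Cᵢ₋₁ − Cᵢ), so τᵢ = Vᵢ/Q.
τ₁ = 24.4/1.29 = 18.915 s; τ₂ = 32.1/1.29 = 24.884 s.
Tank 1: C₁ = C_in(1 − e^(−t/τ₁)). Tank 2 (τ₁ ≠ τ₂): C₂ = C_in[1 − (τ₁ e^(−t/τ₁) − τ₂ e^(−t/τ₂))/(τ₁ − τ₂)].
At t = 47.3: e^(−t/τ₁) = 0.082028, e^(−t/τ₂) = 0.14944.
C₂ = 2.33·[1 − (18.915·0.082028 − 24.884·0.14944)/(-5.9690)] = 2.33·0.63693 = 1.4840 mol/L.

1.48 mol/L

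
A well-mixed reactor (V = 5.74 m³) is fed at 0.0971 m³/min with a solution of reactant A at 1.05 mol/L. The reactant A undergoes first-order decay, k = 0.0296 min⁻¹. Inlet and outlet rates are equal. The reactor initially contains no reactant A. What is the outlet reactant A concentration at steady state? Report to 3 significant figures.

V dC/dt = Q(C_in − C) − k V C.
Steady state (dC/dt = 0): C_ss = Q C_in/(Q + kV) = C_in/(1 + kV/Q).
C_ss = 0.0971·1.05/(0.0971 + 0.0296·5.74) = 0.10196/0.26700 = 0.38185 mol/L.

0.382 mol/L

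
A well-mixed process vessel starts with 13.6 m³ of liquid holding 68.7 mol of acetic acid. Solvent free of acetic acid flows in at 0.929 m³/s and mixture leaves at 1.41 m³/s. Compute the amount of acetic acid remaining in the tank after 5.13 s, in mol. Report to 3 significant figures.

38.2 mol

Let m(t) be the amount of acetic acid. Volume: V(t) = V₀ + (Q_in − Q_out) t = 13.6 − 0.48100 t; V(5.13) = 11.132 m³.
No acetic acid enters, so dm/dt = −Q_out · (m/V).
dm/m = −Q_out dt/(V₀ − 0.48100 t); integrating gives ln(m/m₀) = −(Q_out/(Q_in−Q_out)) ln(V/V₀).
m = m₀ (V₀/V)^(Q_out/(Q_in−Q_out)) = 68.7 × (13.6/11.132)^(-2.9314) = 38.201 mol.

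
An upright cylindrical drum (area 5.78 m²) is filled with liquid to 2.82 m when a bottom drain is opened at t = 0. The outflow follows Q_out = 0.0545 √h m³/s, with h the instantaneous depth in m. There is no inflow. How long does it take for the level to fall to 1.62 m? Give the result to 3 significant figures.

86.2 s

With no inflow, A dh/dt = −0.0545 √h.
Separate and integrate: 2(√h − √h₀) = −(0.0545/A) t.
t = 2A(√h₀ − √h)/0.0545 = 2·5.78·(√2.82 − √1.62)/0.0545
  = 11.560 × (1.6793 − 1.2728) / 0.0545 = 86.221 s.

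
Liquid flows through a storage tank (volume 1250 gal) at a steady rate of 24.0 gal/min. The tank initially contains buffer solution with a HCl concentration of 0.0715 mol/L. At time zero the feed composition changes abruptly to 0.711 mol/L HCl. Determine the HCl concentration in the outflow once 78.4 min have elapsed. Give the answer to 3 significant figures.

0.569 mol/L

Mass balance on the solute (V constant): V dC/dt = Q(C_in − C).
Rewrite as dC/dt + C/τ = C_in/τ, τ = V/Q = 52.083 min.
C approaches C_in exponentially: C(t) = C_in + (C₀ − C_in) e^(−t/τ).
C(78.4) = 0.711 + (0.0715 − 0.711)·e^(−78.4/52.083) = 0.711 + (-0.63950)·0.22196 = 0.56906 mol/L.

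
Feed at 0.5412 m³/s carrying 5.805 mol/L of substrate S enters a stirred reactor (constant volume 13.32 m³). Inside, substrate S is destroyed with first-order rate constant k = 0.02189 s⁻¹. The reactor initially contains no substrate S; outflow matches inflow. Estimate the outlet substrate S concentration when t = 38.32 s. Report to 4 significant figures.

Accumulation = in − out − consumed: V dC/dt = Q C_in − Q C − k V C.
This is linear with rate a = Q/V + k = 0.0625206 s⁻¹.
C_ss = Q C_in/(Q + kV) = 3.77253 mol/L; C(t) = C_ss + (C₀ − C_ss) e^(−a t).
C(38.32) = 3.77253 + (-3.77253)·e^(−0.0625206·38.32) = 3.77253 + (-3.77253)·0.0911006 = 3.42885 mol/L.

3.429 mol/L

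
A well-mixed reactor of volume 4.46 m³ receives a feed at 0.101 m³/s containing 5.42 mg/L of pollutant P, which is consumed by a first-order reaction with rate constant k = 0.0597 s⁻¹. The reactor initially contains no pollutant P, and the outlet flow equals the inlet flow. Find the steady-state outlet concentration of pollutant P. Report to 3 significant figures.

Accumulation = in − out − consumed: V dC/dt = Q C_in − Q C − k V C.
At steady state: 0 = Q C_in − (Q + kV) C_ss, so C_ss = Q C_in/(Q + kV).
C_ss = 0.101·5.42/(0.101 + 0.0597·4.46) = 0.54742/0.36726 = 1.4905 mg/L.

1.49 mg/L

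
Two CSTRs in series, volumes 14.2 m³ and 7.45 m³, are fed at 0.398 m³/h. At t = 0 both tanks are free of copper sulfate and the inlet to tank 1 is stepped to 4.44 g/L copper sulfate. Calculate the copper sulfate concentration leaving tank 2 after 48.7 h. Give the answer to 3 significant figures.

2.42 g/L

Time constants: τᵢ = Vᵢ/Q for each well-mixed tank.
τ₁ = 14.2/0.398 = 35.678 h; τ₂ = 7.45/0.398 = 18.719 h.
Solving the cascade with C₁(0)=C₂(0)=0 gives C₂(t) = C_in[1 − (τ₁ e^(−t/τ₁) − τ₂ e^(−t/τ₂))/(τ₁ − τ₂)].
At t = 48.7: e^(−t/τ₁) = 0.25539, e^(−t/τ₂) = 0.074148.
C₂ = 4.44·[1 − (35.678·0.25539 − 18.719·0.074148)/(16.960)] = 4.44·0.54458 = 2.4179 g/L.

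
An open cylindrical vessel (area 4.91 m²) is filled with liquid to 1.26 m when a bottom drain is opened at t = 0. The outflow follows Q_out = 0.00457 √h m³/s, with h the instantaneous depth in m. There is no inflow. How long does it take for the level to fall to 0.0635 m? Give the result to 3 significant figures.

With no inflow, A dh/dt = −0.00457 √h.
This is separable: 2 d(√h)/dt = −0.00457/A, so √h = √h₀ − (0.00457/(2A)) t.
t = 2A(√h₀ − √h)/0.00457 = 2·4.91·(√1.26 − √0.0635)/0.00457
  = 9.8200 × (1.1225 − 0.25199) / 0.00457 = 1870.5 s.

1870 s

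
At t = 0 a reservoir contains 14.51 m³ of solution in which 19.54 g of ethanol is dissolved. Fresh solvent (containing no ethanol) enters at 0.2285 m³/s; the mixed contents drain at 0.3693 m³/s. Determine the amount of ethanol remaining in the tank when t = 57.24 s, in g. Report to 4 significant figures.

Let m(t) be the amount of ethanol. Volume: V(t) = V₀ + (Q_in − Q_out) t = 14.51 − 0.140800 t; V(57.24) = 6.45061 m³.
Solute balance: dm/dt = 0 − Q_out C = −Q_out m/V(t).
Separate: dm/m = −Q_out dt/V(t) ⇒ ln(m/m₀) = −(Q_out/(Q_in−Q_out)) ln(V/V₀).
m = m₀ (V₀/V)^(Q_out/(Q_in−Q_out)) = 19.54 × (14.51/6.45061)^(-2.62287) = 2.33077 g.

2.331 g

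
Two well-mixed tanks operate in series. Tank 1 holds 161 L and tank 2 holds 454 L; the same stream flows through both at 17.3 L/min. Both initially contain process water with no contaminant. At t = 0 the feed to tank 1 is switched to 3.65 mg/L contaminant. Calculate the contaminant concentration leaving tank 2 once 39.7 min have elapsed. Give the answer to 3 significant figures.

2.43 mg/L

Time constants: τᵢ = Vᵢ/Q for each well-mixed tank.
τ₁ = 161/17.3 = 9.3064 min; τ₂ = 454/17.3 = 26.243 min.
Solving the cascade with C₁(0)=C₂(0)=0 gives C₂(t) = C_in[1 − (τ₁ e^(−t/τ₁) − τ₂ e^(−t/τ₂))/(τ₁ − τ₂)].
At t = 39.7: e^(−t/τ₁) = 0.014039, e^(−t/τ₂) = 0.22029.
C₂ = 3.65·[1 − (9.3064·0.014039 − 26.243·0.22029)/(-16.936)] = 3.65·0.66637 = 2.4323 mg/L.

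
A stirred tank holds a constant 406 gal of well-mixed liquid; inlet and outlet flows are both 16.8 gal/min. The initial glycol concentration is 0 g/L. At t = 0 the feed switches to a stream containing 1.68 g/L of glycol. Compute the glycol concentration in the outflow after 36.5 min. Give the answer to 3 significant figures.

Species balance on the tank: V dC/dt = Q(C_in − C).
So dC/dt = (C_in − C)/τ with τ = V/Q = 406/16.8 = 24.167 min.
C approaches C_in exponentially: C(t) = C_in + (C₀ − C_in) e^(−t/τ).
C(36.5) = 1.68 + (0 − 1.68)·e^(−36.5/24.167) = 1.68 + (-1.6800)·0.22083 = 1.3090 g/L.

1.31 g/L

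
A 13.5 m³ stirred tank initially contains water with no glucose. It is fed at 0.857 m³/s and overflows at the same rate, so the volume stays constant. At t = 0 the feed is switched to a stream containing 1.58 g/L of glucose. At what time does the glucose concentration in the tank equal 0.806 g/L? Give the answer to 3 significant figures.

11.2 s

Species balance: V dC/dt = Q(C_in − C) ⇒ τ = V/Q = 15.753 s.
C(t) = C_in + (C₀ − C_in) e^(−t/τ). Set C = 0.806 and solve for t:
e^(−t/τ) = (C − C_in)/(C₀ − C_in) = (0.806 − 1.58)/(0 − 1.58) = 0.48987
t = −τ ln(…) = 15.753 × 0.71361 = 11.241 s.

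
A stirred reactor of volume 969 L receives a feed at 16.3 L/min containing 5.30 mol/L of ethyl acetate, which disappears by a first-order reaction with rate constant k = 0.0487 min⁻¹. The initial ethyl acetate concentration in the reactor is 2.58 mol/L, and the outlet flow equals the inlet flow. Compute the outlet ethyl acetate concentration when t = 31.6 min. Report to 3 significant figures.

1.51 mol/L

Accumulation = in − out − consumed: V dC/dt = Q C_in − Q C − k V C.
dC/dt = (Q/V) C_in − (Q/V + k) C; effective rate a = Q/V + k = 0.016821 + 0.0487 = 0.065521 min⁻¹.
C_ss = Q C_in/(Q + kV) = 1.3607 mol/L; C(t) = C_ss + (C₀ − C_ss) e^(−a t).
C(31.6) = 1.3607 + (1.2193)·e^(−0.065521·31.6) = 1.3607 + (1.2193)·0.12613 = 1.5145 mol/L.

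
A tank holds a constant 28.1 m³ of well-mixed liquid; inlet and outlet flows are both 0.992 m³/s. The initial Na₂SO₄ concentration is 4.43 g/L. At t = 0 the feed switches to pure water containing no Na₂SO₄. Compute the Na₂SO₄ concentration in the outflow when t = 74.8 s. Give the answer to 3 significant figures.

0.316 g/L

Species balance on the tank: V dC/dt = Q(C_in − C).
So dC/dt = (C_in − C)/τ with τ = V/Q = 28.1/0.992 = 28.327 s.
C approaches C_in exponentially: C(t) = C_in + (C₀ − C_in) e^(−t/τ).
C(74.8) = 0 + (4.43 − 0)·e^(−74.8/28.327) = 0 + (4.4300)·0.071317 = 0.31593 g/L.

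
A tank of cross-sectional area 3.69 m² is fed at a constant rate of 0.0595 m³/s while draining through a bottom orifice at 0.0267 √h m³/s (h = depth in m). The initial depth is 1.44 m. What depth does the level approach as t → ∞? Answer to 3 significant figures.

A dh/dt = Q_in − 0.0267 √h. Steady state requires inflow = outflow:
Q_in = 0.0267 √h_ss ⇒ √h_ss = 0.0595/0.0267 = 2.2285.
h_ss = 2.2285² = 4.9661 m. (Since h₀ = 1.44 m < h_ss, the level will rise toward this value.)

4.97 m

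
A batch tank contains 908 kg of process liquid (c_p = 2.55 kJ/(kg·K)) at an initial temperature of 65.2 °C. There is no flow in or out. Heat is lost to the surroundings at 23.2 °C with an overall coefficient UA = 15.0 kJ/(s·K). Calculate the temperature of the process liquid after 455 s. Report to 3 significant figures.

25.4 °C

M c_p dT/dt = −UA(T − T_amb).
dT/dt = (T_ss − T)/τ with T_ss = T_amb = 23.200 °C, τ = M c_p/UA = 908·2.55/15.0 = 154.36 s.
This is linear first-order; T(t) = T_ss + (T₀ − T_ss) e^(−t/τ).
T(455) = 23.200 + (42.000)·0.052463 = 25.403 °C.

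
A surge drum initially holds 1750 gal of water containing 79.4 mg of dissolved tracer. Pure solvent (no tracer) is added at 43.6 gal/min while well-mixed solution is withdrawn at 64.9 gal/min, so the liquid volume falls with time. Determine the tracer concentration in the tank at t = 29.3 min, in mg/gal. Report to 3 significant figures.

Let m(t) be the amount of tracer. Volume: V(t) = V₀ + (Q_in − Q_out) t = 1750 − 21.300 t; V(29.3) = 1125.9 gal.
Solute balance: dm/dt = 0 − Q_out C = −Q_out m/V(t).
dm/m = −Q_out dt/(V₀ − 21.300 t); integrating gives ln(m/m₀) = −(Q_out/(Q_in−Q_out)) ln(V/V₀).
m = m₀ (V₀/V)^(Q_out/(Q_in−Q_out)) = 79.4 × (1750/1125.9)^(-3.0469) = 20.712 mg.
C = m/V = 20.712/1125.9 = 0.018396 mg/gal.

0.0184 mg/gal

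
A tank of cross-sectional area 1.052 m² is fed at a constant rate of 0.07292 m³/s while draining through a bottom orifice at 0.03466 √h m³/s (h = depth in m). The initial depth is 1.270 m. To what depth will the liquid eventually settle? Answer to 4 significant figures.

4.426 m

Mass balance (ρ constant): A dh/dt = Q_in − 0.03466 √h. At steady state dh/dt = 0:
Q_in = 0.03466 √h_ss ⇒ √h_ss = 0.07292/0.03466 = 2.10387.
h_ss = 2.10387² = 4.42625 m. (Since h₀ = 1.270 m < h_ss, the level will rise toward this value.)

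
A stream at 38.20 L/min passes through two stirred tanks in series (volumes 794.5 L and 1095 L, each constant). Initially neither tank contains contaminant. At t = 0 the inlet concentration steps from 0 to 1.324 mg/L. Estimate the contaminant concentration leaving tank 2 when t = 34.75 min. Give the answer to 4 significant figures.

Species balance on tank i: dCᵢ/dt = (Cᵢ₋₁ − Cᵢ)/τᵢ with τᵢ = Vᵢ/Q.
τ₁ = 794.5/38.20 = 20.7984 min; τ₂ = 1095/38.20 = 28.6649 min.
Tank 1: C₁ = C_in(1 − e^(−t/τ₁)). Tank 2 (τ₁ ≠ τ₂): C₂ = C_in[1 − (τ₁ e^(−t/τ₁) − τ₂ e^(−t/τ₂))/(τ₁ − τ₂)].
At t = 34.75: e^(−t/τ₁) = 0.188097, e^(−t/τ₂) = 0.297517.
C₂ = 1.324·[1 − (20.7984·0.188097 − 28.6649·0.297517)/(-7.86649)] = 1.324·0.413183 = 0.547054 mg/L.

0.5471 mg/L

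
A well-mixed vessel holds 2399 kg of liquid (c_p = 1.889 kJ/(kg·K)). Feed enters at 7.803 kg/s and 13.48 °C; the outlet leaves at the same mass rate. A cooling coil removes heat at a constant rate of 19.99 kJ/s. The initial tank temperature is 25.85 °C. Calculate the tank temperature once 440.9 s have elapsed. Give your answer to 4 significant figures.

Heat balance on the well-mixed liquid: M c_p dT/dt = ṁ c_p (T_in − T) − 19.99.
Rearrange: dT/dt = (T_ss − T)/τ with τ = M/ṁ = 307.446 s and T_ss = T_in − Q̇/(ṁ c_p) = 12.1238 °C.
This is linear first-order; T(t) = T_ss + (T₀ − T_ss) e^(−t/τ).
T(440.9) = 12.1238 + (13.7262)·e^(−440.9/307.446) = 12.1238 + (13.7262)·0.238336 = 15.3953 °C.

15.40 °C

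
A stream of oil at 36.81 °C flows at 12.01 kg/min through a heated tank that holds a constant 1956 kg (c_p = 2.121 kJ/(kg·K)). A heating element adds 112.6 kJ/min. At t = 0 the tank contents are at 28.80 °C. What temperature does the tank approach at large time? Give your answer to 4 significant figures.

41.23 °C

M c_p dT/dt = ṁ c_p (T_in − T) + Q̇.
At steady state dT/dt = 0 ⇒ T_ss = T_in + Q̇/(ṁ c_p) = 36.81 + 112.6/(12.01·2.121) = 41.2303 °C.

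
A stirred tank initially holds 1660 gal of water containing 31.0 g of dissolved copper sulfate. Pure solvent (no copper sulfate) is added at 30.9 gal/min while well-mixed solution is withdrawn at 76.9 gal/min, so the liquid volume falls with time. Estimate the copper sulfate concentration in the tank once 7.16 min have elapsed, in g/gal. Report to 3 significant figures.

0.0161 g/gal

Let m(t) be the amount of copper sulfate. Volume: V(t) = V₀ + (Q_in − Q_out) t = 1660 − 46.000 t; V(7.16) = 1330.6 gal.
No copper sulfate enters, so dm/dt = −Q_out · (m/V).
Separate: dm/m = −Q_out dt/V(t) ⇒ ln(m/m₀) = −(Q_out/(Q_in−Q_out)) ln(V/V₀).
m = m₀ (V₀/V)^(Q_out/(Q_in−Q_out)) = 31.0 × (1660/1330.6)^(-1.6717) = 21.419 g.
C = m/V = 21.419/1330.6 = 0.016097 g/gal.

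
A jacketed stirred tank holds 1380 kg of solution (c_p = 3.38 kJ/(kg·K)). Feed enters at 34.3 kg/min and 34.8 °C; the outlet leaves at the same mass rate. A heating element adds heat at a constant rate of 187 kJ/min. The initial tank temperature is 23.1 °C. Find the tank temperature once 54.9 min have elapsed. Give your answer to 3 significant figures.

33.0 °C

M c_p dT/dt = ṁ c_p (T_in − T) + Q̇.
Rearrange: dT/dt = (T_ss − T)/τ with τ = M/ṁ = 40.233 min and T_ss = T_in + Q̇/(ṁ c_p) = 36.413 °C.
This is linear first-order; T(t) = T_ss + (T₀ − T_ss) e^(−t/τ).
T(54.9) = 36.413 + (-13.313)·e^(−54.9/40.233) = 36.413 + (-13.313)·0.25550 = 33.012 °C.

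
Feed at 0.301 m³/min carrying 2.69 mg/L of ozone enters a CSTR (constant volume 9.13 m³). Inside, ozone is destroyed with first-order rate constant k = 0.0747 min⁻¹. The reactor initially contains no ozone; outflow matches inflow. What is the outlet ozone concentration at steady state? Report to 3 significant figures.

Accumulation = in − out − consumed: V dC/dt = Q C_in − Q C − k V C.
Steady state (dC/dt = 0): C_ss = Q C_in/(Q + kV) = C_in/(1 + kV/Q).
C_ss = 0.301·2.69/(0.301 + 0.0747·9.13) = 0.80969/0.98301 = 0.82368 mg/L.

0.824 mg/L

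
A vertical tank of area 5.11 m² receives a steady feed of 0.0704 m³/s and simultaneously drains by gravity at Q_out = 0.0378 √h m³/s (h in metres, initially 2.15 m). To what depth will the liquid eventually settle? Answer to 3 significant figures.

3.47 m

Unsteady balance on liquid volume: A dh/dt = Q_in − 0.0378 √h. At steady state dh/dt = 0:
Q_in = 0.0378 √h_ss ⇒ √h_ss = 0.0704/0.0378 = 1.8624.
h_ss = 1.8624² = 3.4687 m. (Since h₀ = 2.15 m < h_ss, the level will rise toward this value.)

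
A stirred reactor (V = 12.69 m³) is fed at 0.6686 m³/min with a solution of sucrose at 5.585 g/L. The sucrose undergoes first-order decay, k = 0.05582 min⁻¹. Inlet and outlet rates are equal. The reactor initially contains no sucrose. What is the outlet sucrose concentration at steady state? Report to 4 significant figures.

2.712 g/L

Accumulation = in − out − consumed: V dC/dt = Q C_in − Q C − k V C.
Steady state (dC/dt = 0): C_ss = Q C_in/(Q + kV) = C_in/(1 + kV/Q).
C_ss = 0.6686·5.585/(0.6686 + 0.05582·12.69) = 3.73413/1.37696 = 2.71187 g/L.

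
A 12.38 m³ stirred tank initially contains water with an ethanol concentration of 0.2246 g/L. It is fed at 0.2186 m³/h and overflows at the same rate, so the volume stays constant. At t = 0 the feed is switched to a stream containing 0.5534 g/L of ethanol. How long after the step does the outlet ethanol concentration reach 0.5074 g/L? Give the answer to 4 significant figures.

Accumulation = in − out for the solute gives V dC/dt = Q(C_in − C), so τ = V/Q = 56.6331 h.
C(t) = C_in + (C₀ − C_in) e^(−t/τ). Set C = 0.5074 and solve for t:
e^(−t/τ) = (C − C_in)/(C₀ − C_in) = (0.5074 − 0.5534)/(0.2246 − 0.5534) = 0.139903
t = −τ ln(…) = 56.6331 × 1.96681 = 111.386 h.

111.4 h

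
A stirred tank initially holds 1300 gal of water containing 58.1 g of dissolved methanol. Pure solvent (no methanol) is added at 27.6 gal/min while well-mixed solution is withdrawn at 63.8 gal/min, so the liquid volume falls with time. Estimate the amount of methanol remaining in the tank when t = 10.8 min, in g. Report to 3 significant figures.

30.9 g

Total volume: dV/dt = Q_in − Q_out = -36.200 gal/min, so V(t) = 1300 − 36.200 t and V(10.8) = 909.04 gal.
Species balance (pure solvent in): dm/dt = −Q_out · m/V(t).
dm/m = −Q_out dt/(V₀ − 36.200 t); integrating gives ln(m/m₀) = −(Q_out/(Q_in−Q_out)) ln(V/V₀).
m = m₀ (V₀/V)^(Q_out/(Q_in−Q_out)) = 58.1 × (1300/909.04)^(-1.7624) = 30.929 g.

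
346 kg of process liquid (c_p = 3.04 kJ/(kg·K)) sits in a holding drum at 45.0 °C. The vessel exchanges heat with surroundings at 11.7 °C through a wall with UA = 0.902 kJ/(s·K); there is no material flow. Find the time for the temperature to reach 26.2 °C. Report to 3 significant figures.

First-law balance (no shaft work): M c_p dT/dt = −UA(T − T_amb).
τ = M c_p/UA = 1166.1 s; T_ss = T_amb = 11.700 °C.
T(t) = T_ss + (T₀ − T_ss)e^(−t/τ); set T = 26.2:
t = −τ ln[(T − T_ss)/(T₀ − T_ss)] = −1166.1 · ln(0.43544) = 969.52 s.

970 s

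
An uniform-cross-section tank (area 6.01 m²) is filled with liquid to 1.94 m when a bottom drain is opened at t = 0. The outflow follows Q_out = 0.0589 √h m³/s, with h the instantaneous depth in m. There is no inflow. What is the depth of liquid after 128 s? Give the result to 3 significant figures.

Mass balance (ρ constant): A dh/dt = −0.0589 √h.
This is separable: 2 d(√h)/dt = −0.0589/A, so √h = √h₀ − (0.0589/(2A)) t.
√h = √1.94 − 0.0589·128/(2·6.01) = 1.3928 − 0.62722 = 0.76562.
h = 0.76562² = 0.58617 m.

0.586 m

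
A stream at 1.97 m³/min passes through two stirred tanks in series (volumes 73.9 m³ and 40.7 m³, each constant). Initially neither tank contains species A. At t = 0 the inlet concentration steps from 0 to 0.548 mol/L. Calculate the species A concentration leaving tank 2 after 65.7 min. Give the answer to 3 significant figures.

0.364 mol/L

Time constants: τᵢ = Vᵢ/Q for each well-mixed tank.
τ₁ = 73.9/1.97 = 37.513 min; τ₂ = 40.7/1.97 = 20.660 min.
Solving the cascade with C₁(0)=C₂(0)=0 gives C₂(t) = C_in[1 − (τ₁ e^(−t/τ₁) − τ₂ e^(−t/τ₂))/(τ₁ − τ₂)].
At t = 65.7: e^(−t/τ₁) = 0.17353, e^(−t/τ₂) = 0.041583.
C₂ = 0.548·[1 − (37.513·0.17353 − 20.660·0.041583)/(16.853)] = 0.548·0.66472 = 0.36426 mol/L.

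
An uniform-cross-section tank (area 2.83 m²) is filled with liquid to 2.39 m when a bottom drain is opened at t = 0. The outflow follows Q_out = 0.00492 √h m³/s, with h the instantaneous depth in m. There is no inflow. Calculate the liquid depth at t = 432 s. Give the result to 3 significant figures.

With no inflow, A dh/dt = −0.00492 √h.
∫ h^(−1/2) dh = −(0.00492/A) ∫ dt, giving 2√h = 2√h₀ − (0.00492/A) t.
√h = √2.39 − 0.00492·432/(2·2.83) = 1.5460 − 0.37552 = 1.1704.
h = 1.1704² = 1.3699 m.

1.37 m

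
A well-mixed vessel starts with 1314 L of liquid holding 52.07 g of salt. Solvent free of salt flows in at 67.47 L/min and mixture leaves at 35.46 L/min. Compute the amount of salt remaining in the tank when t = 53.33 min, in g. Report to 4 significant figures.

Total volume: dV/dt = Q_in − Q_out = 32.0100 L/min, so V(t) = 1314 + 32.0100 t and V(53.33) = 3021.09 L.
Solute balance: dm/dt = 0 − Q_out C = −Q_out m/V(t).
dm/m = −Q_out dt/(V₀ + 32.0100 t); integrating gives ln(m/m₀) = −(Q_out/(Q_in−Q_out)) ln(V/V₀).
m = m₀ (V₀/V)^(Q_out/(Q_in−Q_out)) = 52.07 × (1314/3021.09)^(1.10778) = 20.7038 g.

20.70 g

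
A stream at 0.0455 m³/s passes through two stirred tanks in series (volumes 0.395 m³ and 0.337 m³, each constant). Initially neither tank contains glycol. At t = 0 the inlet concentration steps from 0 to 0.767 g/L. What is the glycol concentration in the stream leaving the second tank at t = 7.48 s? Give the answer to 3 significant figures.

Each tank obeys Vᵢ dCᵢ/dt = Q(Cᵢ₋₁ − Cᵢ), so τᵢ = Vᵢ/Q.
τ₁ = 0.395/0.0455 = 8.6813 s; τ₂ = 0.337/0.0455 = 7.4066 s.
Tank 1: C₁ = C_in(1 − e^(−t/τ₁)). Tank 2 (τ₁ ≠ τ₂): C₂ = C_in[1 − (τ₁ e^(−t/τ₁) − τ₂ e^(−t/τ₂))/(τ₁ − τ₂)].
At t = 7.48: e^(−t/τ₁) = 0.42248, e^(−t/τ₂) = 0.36425.
C₂ = 0.767·[1 − (8.6813·0.42248 − 7.4066·0.36425)/(1.2747)] = 0.767·0.23921 = 0.18348 g/L.

0.183 g/L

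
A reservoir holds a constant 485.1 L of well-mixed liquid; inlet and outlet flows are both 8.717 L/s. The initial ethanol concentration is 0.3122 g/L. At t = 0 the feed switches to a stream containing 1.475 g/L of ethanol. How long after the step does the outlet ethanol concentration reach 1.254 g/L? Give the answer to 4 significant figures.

92.40 s

Species balance on the tank: V dC/dt = Q(C_in − C), so τ = V/Q = 55.6499 s.
C(t) = C_in + (C₀ − C_in) e^(−t/τ). Set C = 1.254 and solve for t:
e^(−t/τ) = (C − C_in)/(C₀ − C_in) = (1.254 − 1.475)/(0.3122 − 1.475) = 0.190058
t = −τ ln(…) = 55.6499 × 1.66042 = 92.4024 s.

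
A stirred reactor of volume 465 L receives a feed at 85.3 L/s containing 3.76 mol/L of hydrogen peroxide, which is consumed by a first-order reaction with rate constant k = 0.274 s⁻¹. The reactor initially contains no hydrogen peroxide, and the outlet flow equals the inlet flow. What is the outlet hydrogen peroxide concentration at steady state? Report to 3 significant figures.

Accumulation = in − out − consumed: V dC/dt = Q C_in − Q C − k V C.
At steady state: 0 = Q C_in − (Q + kV) C_ss, so C_ss = Q C_in/(Q + kV).
C_ss = 85.3·3.76/(85.3 + 0.274·465) = 320.73/212.71 = 1.5078 mol/L.

1.51 mol/L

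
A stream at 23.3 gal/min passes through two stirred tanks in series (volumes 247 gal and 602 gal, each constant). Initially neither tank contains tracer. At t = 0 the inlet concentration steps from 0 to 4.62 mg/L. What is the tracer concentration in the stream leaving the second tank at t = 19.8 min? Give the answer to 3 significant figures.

1.48 mg/L

Time constants: τᵢ = Vᵢ/Q for each well-mixed tank.
τ₁ = 247/23.3 = 10.601 min; τ₂ = 602/23.3 = 25.837 min.
Solving the cascade with C₁(0)=C₂(0)=0 gives C₂(t) = C_in[1 − (τ₁ e^(−t/τ₁) − τ₂ e^(−t/τ₂))/(τ₁ − τ₂)].
At t = 19.8: e^(−t/τ₁) = 0.15447, e^(−t/τ₂) = 0.46471.
C₂ = 4.62·[1 − (10.601·0.15447 − 25.837·0.46471)/(-15.236)] = 4.62·0.31943 = 1.4758 mg/L.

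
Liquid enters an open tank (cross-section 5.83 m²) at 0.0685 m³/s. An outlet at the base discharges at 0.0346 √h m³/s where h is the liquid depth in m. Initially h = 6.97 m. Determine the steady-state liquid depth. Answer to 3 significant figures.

Volume balance on the tank: A dh/dt = Q_in − 0.0346 √h. At steady state dh/dt = 0:
Q_in = 0.0346 √h_ss ⇒ √h_ss = 0.0685/0.0346 = 1.9798.
h_ss = 1.9798² = 3.9195 m. (Since h₀ = 6.97 m > h_ss, the level will fall toward this value.)

3.92 m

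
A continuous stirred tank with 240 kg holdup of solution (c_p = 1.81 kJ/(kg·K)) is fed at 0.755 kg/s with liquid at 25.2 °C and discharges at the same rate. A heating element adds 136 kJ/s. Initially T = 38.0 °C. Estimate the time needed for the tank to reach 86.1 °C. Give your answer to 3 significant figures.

M c_p dT/dt = ṁ c_p (T_in − T) + Q̇.
τ = M/ṁ = 317.88 s; T_ss = T_in + Q̇/(ṁ c_p) = 124.72 °C.
T(t) = T_ss + (T₀ − T_ss) e^(−t/τ). Set T = 86.1:
e^(−t/τ) = (86.1 − 124.72)/(38.0 − 124.72) = 0.44535
t = −317.88 · ln(0.44535) = 257.14 s.

257 s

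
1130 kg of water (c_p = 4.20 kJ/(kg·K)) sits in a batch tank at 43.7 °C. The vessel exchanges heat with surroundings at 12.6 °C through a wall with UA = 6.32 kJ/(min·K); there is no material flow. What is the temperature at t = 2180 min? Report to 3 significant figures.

Unsteady energy balance on the tank contents: M c_p dT/dt = −UA(T − T_amb).
dT/dt = (T_ss − T)/τ with T_ss = T_amb = 12.600 °C, τ = M c_p/UA = 1130·4.20/6.32 = 750.95 min.
Solution: T(t) = T_ss + (T₀ − T_ss) e^(−t/τ).
T(2180) = 12.600 + (31.100)·0.054859 = 14.306 °C.

14.3 °C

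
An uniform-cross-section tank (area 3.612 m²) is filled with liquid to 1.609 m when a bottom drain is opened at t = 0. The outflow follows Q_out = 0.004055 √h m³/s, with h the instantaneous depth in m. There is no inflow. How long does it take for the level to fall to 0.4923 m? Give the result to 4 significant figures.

Volume balance on the tank: A dh/dt = −0.004055 √h.
∫ h^(−1/2) dh = −(0.004055/A) ∫ dt, giving 2√h = 2√h₀ − (0.004055/A) t.
t = 2A(√h₀ − √h)/0.004055 = 2·3.612·(√1.609 − √0.4923)/0.004055
  = 7.22400 × (1.26846 − 0.701641) / 0.004055 = 1009.80 s.

1010 s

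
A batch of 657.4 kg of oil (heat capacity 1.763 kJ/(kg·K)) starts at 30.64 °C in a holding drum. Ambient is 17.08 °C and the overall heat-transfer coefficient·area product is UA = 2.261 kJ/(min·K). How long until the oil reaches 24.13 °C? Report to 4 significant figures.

First-law balance (no shaft work): M c_p dT/dt = −UA(T − T_amb).
τ = M c_p/UA = 512.603 min; T_ss = T_amb = 17.0800 °C.
T(t) = T_ss + (T₀ − T_ss)e^(−t/τ); set T = 24.13:
t = −τ ln[(T − T_ss)/(T₀ − T_ss)] = −512.603 · ln(0.519912) = 335.292 min.

335.3 min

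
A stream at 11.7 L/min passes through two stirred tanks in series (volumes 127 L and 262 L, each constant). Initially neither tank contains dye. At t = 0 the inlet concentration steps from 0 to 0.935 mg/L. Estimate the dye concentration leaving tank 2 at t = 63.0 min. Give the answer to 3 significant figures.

Each tank obeys Vᵢ dCᵢ/dt = Q(Cᵢ₋₁ − Cᵢ), so τᵢ = Vᵢ/Q.
τ₁ = 127/11.7 = 10.855 min; τ₂ = 262/11.7 = 22.393 min.
Solving the cascade with C₁(0)=C₂(0)=0 gives C₂(t) = C_in[1 − (τ₁ e^(−t/τ₁) − τ₂ e^(−t/τ₂))/(τ₁ − τ₂)].
At t = 63.0: e^(−t/τ₁) = 0.0030157, e^(−t/τ₂) = 0.060003.
C₂ = 0.935·[1 − (10.855·0.0030157 − 22.393·0.060003)/(-11.538)] = 0.935·0.88639 = 0.82877 mg/L.

0.829 mg/L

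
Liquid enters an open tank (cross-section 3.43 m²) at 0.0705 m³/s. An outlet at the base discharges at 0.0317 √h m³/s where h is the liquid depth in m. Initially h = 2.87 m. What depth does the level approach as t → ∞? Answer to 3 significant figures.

A dh/dt = Q_in − 0.0317 √h. Steady state requires inflow = outflow:
Q_in = 0.0317 √h_ss ⇒ √h_ss = 0.0705/0.0317 = 2.2240.
h_ss = 2.2240² = 4.9461 m. (Since h₀ = 2.87 m < h_ss, the level will rise toward this value.)

4.95 m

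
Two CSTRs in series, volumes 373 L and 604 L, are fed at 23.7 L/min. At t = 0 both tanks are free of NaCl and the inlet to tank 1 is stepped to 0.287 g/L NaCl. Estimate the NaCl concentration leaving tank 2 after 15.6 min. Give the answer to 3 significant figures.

0.0521 g/L

Species balance on tank i: dCᵢ/dt = (Cᵢ₋₁ − Cᵢ)/τᵢ with τᵢ = Vᵢ/Q.
τ₁ = 373/23.7 = 15.738 min; τ₂ = 604/23.7 = 25.485 min.
Solving the cascade with C₁(0)=C₂(0)=0 gives C₂(t) = C_in[1 − (τ₁ e^(−t/τ₁) − τ₂ e^(−t/τ₂))/(τ₁ − τ₂)].
At t = 15.6: e^(−t/τ₁) = 0.37113, e^(−t/τ₂) = 0.54220.
C₂ = 0.287·[1 − (15.738·0.37113 − 25.485·0.54220)/(-9.7468)] = 0.287·0.18157 = 0.052110 g/L.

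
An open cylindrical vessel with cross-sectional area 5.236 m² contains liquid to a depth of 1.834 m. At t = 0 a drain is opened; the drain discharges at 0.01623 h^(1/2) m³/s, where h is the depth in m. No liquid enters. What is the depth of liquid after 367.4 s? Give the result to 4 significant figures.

0.6160 m

A dh/dt = −Q_out = −0.01623 √h.
Separate and integrate: 2(√h − √h₀) = −(0.01623/A) t.
√h = √1.834 − 0.01623·367.4/(2·5.236) = 1.35425 − 0.569414 = 0.784839.
h = 0.784839² = 0.615972 m.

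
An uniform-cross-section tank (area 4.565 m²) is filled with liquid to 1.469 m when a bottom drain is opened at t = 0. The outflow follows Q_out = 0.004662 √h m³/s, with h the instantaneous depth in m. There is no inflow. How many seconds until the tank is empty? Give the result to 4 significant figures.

2374 s

A dh/dt = −Q_out = −0.004662 √h.
∫ h^(−1/2) dh = −(0.004662/A) ∫ dt, giving 2√h = 2√h₀ − (0.004662/A) t.
Set h = 0: 2√h₀ = (0.004662/A) t_empty ⇒ t_empty = 2A√h₀/0.004662.
t_empty = 2·4.565·√1.469/0.004662 = 9.13000·1.21202/0.004662 = 2373.61 s.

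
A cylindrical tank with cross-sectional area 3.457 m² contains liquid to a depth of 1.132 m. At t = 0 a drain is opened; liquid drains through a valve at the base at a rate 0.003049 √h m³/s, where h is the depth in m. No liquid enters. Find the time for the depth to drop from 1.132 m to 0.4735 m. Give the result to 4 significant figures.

With no inflow, A dh/dt = −0.003049 √h.
This is separable: 2 d(√h)/dt = −0.003049/A, so √h = √h₀ − (0.003049/(2A)) t.
t = 2A(√h₀ − √h)/0.003049 = 2·3.457·(√1.132 − √0.4735)/0.003049
  = 6.91400 × (1.06395 − 0.688113) / 0.003049 = 852.269 s.

852.3 s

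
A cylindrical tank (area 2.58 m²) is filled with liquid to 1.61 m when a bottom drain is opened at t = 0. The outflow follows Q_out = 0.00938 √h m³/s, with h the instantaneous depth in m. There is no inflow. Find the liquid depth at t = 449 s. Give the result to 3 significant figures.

A dh/dt = −Q_out = −0.00938 √h.
Separate and integrate: 2(√h − √h₀) = −(0.00938/A) t.
√h = √1.61 − 0.00938·449/(2·2.58) = 1.2689 − 0.81621 = 0.45265.
h = 0.45265² = 0.20489 m.

0.205 m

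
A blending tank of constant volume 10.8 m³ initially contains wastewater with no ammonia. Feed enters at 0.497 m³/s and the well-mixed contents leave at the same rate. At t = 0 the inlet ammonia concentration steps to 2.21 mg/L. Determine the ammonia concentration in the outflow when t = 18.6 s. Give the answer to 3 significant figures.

Species balance on the tank: V dC/dt = Q(C_in − C).
Rewrite as dC/dt + C/τ = C_in/τ, τ = V/Q = 21.730 s.
Integrating: C(t) = C_in + (C₀ − C_in) e^(−t/τ).
C(18.6) = 2.21 + (0 − 2.21)·e^(−18.6/21.730) = 2.21 + (-2.2100)·0.42488 = 1.2710 mg/L.

1.27 mg/L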